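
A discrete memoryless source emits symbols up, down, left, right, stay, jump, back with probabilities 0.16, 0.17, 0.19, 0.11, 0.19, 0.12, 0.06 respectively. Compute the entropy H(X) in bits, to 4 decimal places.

2.7289 bits

H = −Σ pᵢ log₂ pᵢ.
−0.16·log₂(0.16) = 0.4230
−0.17·log₂(0.17) = 0.4346
−0.19·log₂(0.19) = 0.4552
−0.11·log₂(0.11) = 0.3503
−0.19·log₂(0.19) = 0.4552
−0.12·log₂(0.12) = 0.3671
−0.06·log₂(0.06) = 0.2435
Sum ≈ 2.7289 → 2.7289 bits.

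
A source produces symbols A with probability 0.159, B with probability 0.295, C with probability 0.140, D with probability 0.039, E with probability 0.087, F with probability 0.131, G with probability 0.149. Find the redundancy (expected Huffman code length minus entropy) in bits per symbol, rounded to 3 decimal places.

Entropy H = −Σ p log₂ p ≈ 2.6209 bits.
Huffman merges: 39/1000+87/1000→63/500; 63/500+131/1000→257/1000; 7/50+149/1000→289/1000; 159/1000+257/1000→52/125; 289/1000+59/200→73/125; 52/125+73/125→1. L = 334/125 ≈ 2.6720.
L − H = 2.6720 − 2.6209 = 0.051 bits.

0.051 bits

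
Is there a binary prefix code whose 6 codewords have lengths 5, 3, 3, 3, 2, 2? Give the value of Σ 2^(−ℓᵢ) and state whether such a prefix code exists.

0.90625; yes

With common denominator 2^5 = 32: Σ 2^(−ℓᵢ) = 1/32 + 4/32 + 4/32 + 4/32 + 8/32 + 8/32 = 29/32 = 0.90625.
Kraft's inequality requires Σ ≤ 1; here Σ = 0.90625 ≤ 1, so such a prefix code exists.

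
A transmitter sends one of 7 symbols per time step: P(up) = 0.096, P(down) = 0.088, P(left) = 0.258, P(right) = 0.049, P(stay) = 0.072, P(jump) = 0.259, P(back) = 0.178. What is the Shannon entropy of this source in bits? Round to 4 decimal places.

2.5719 bits

H = −Σ pᵢ log₂ pᵢ.
−0.096·log₂(0.096) = 0.3246
−0.088·log₂(0.088) = 0.3086
−0.258·log₂(0.258) = 0.5043
−0.049·log₂(0.049) = 0.2132
−0.072·log₂(0.072) = 0.2733
−0.259·log₂(0.259) = 0.5048
−0.178·log₂(0.178) = 0.4432
Sum ≈ 2.5719 → 2.5719 bits.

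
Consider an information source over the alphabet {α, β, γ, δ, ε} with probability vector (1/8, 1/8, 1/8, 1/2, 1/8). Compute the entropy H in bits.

2 bits

Each probability is a power of 1/2, so log₂(1/p) is an integer.
H = Σ p·log₂(1/p) = 1/8·3 + 1/8·3 + 1/8·3 + 1/2·1 + 1/8·3 = 2 bits.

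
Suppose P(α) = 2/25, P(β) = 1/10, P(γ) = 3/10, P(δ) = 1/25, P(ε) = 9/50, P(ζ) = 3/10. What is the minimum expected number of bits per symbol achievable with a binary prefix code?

2.34 bits/symbol

Repeatedly combine the two least-probable nodes; the expected code length is the sum of the merged weights.
merge 1/25 + 2/25 → 3/25
merge 1/10 + 3/25 → 11/50
merge 9/50 + 11/50 → 2/5
merge 3/10 + 3/10 → 3/5
merge 2/5 + 3/5 → 1
L = 3/25 + 11/50 + 2/5 + 3/5 + 1 = 117/50 = 2.34 bits/symbol.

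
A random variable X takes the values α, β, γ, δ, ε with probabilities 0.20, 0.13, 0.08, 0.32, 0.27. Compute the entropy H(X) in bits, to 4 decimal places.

H = −Σ pᵢ log₂ pᵢ.
−0.20·log₂(0.20) = 0.4644
−0.13·log₂(0.13) = 0.3826
−0.08·log₂(0.08) = 0.2915
−0.32·log₂(0.32) = 0.5260
−0.27·log₂(0.27) = 0.5100
Sum ≈ 2.1746 → 2.1746 bits.

2.1746 bits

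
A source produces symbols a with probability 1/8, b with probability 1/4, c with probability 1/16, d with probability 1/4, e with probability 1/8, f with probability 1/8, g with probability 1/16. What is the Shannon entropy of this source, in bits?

2.625 bits

Each probability is a power of 1/2, so log₂(1/p) is an integer.
H = Σ p·log₂(1/p) = 1/8·3 + 1/4·2 + 1/16·4 + 1/4·2 + 1/8·3 + 1/8·3 + 1/16·4 = 2.625 bits.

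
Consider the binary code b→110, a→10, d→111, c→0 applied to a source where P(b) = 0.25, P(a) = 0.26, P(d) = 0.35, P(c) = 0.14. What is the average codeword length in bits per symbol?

L̄ = Σ pᵢ·ℓᵢ = 0.25·3 + 0.26·2 + 0.35·3 + 0.14·1 = 2.46 bits/symbol.

2.46 bits/symbol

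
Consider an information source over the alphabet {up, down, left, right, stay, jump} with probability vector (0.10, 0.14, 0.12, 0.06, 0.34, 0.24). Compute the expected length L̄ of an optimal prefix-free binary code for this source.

Repeatedly combine the two least-probable nodes; the expected code length is the sum of the merged weights.
merge 3/50 + 1/10 → 4/25
merge 3/25 + 7/50 → 13/50
merge 4/25 + 6/25 → 2/5
merge 13/50 + 17/50 → 3/5
merge 2/5 + 3/5 → 1
L = 4/25 + 13/50 + 2/5 + 3/5 + 1 = 121/50 = 2.42 bits/symbol.

2.42 bits/symbol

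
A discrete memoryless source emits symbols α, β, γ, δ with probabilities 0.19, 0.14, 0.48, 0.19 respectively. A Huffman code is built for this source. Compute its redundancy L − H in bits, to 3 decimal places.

0.034 bits

Entropy H = −Σ p log₂ p ≈ 1.8158 bits.
Huffman merges: 7/50+19/100→33/100; 19/100+33/100→13/25; 12/25+13/25→1. L = 37/20 ≈ 1.8500.
L − H = 1.8500 − 1.8158 = 0.034 bits.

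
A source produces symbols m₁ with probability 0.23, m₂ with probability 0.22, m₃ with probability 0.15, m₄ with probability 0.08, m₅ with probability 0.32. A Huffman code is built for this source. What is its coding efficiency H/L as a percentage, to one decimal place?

Entropy H = −Σ p log₂ p ≈ 2.1963 bits.
Huffman merges: 2/25+3/20→23/100; 11/50+23/100→9/20; 23/100+8/25→11/20; 9/20+11/20→1. L = 223/100 ≈ 2.2300.
Efficiency = H/L = 2.1963/2.2300 = 98.5%.

98.5%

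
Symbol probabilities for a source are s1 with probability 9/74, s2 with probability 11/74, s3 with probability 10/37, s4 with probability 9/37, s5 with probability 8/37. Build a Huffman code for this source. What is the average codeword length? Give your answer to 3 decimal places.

2.270 bits/symbol

Repeatedly combine the two least-probable nodes; the expected code length is the sum of the merged weights.
merge 9/74 + 11/74 → 10/37
merge 8/37 + 9/37 → 17/37
merge 10/37 + 10/37 → 20/37
merge 17/37 + 20/37 → 1
L = 10/37 + 17/37 + 20/37 + 1 = 84/37 ≈ 2.270 bits/symbol.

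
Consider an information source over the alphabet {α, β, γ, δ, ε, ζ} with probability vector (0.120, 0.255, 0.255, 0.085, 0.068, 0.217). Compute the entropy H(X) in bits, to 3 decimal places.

2.417 bits

H = −Σ pᵢ log₂ pᵢ.
−0.120·log₂(0.120) = 0.3671
−0.255·log₂(0.255) = 0.5027
−0.255·log₂(0.255) = 0.5027
−0.085·log₂(0.085) = 0.3023
−0.068·log₂(0.068) = 0.2637
−0.217·log₂(0.217) = 0.4783
Sum ≈ 2.4168 → 2.417 bits.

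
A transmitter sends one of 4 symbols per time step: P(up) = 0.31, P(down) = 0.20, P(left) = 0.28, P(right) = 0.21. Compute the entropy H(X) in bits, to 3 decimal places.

H = −Σ pᵢ log₂ pᵢ.
−0.31·log₂(0.31) = 0.5238
−0.20·log₂(0.20) = 0.4644
−0.28·log₂(0.28) = 0.5142
−0.21·log₂(0.21) = 0.4728
Sum ≈ 1.9752 → 1.975 bits.

1.975 bits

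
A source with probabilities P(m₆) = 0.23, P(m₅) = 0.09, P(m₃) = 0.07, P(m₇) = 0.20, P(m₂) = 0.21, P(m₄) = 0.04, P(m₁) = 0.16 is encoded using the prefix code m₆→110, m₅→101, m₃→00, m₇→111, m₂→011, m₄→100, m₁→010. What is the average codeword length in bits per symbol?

2.93 bits/symbol

L̄ = Σ pᵢ·ℓᵢ = 0.23·3 + 0.09·3 + 0.07·2 + 0.20·3 + 0.21·3 + 0.04·3 + 0.16·3 = 2.93 bits/symbol.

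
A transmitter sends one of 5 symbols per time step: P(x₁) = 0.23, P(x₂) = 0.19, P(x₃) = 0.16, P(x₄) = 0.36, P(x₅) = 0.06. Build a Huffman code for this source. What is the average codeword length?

Repeatedly combine the two least-probable nodes; the expected code length is the sum of the merged weights.
merge 3/50 + 4/25 → 11/50
merge 19/100 + 11/50 → 41/100
merge 23/100 + 9/25 → 59/100
merge 41/100 + 59/100 → 1
L = 11/50 + 41/100 + 59/100 + 1 = 111/50 = 2.22 bits/symbol.

2.22 bits/symbol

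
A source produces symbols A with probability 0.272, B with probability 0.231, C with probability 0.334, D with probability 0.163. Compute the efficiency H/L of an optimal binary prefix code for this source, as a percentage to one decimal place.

Entropy H = −Σ p log₂ p ≈ 1.9542 bits.
Huffman merges: 163/1000+231/1000→197/500; 34/125+167/500→303/500; 197/500+303/500→1. L = 2 ≈ 2.0000.
Efficiency = H/L = 1.9542/2.0000 = 97.7%.

97.7%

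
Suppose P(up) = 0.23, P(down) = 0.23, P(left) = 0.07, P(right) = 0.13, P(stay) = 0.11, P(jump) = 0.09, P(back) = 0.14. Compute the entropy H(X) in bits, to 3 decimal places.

2.687 bits

H = −Σ pᵢ log₂ pᵢ.
−0.23·log₂(0.23) = 0.4877
−0.23·log₂(0.23) = 0.4877
−0.07·log₂(0.07) = 0.2686
−0.13·log₂(0.13) = 0.3826
−0.11·log₂(0.11) = 0.3503
−0.09·log₂(0.09) = 0.3127
−0.14·log₂(0.14) = 0.3971
Sum ≈ 2.6866 → 2.687 bits.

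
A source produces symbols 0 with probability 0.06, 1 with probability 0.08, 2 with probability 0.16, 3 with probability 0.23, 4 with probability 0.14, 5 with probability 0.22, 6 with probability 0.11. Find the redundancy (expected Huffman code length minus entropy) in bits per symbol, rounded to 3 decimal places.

Entropy H = −Σ p log₂ p ≈ 2.6737 bits.
Huffman merges: 3/50+2/25→7/50; 11/100+7/50→1/4; 7/50+4/25→3/10; 11/50+23/100→9/20; 1/4+3/10→11/20; 9/20+11/20→1. L = 269/100 ≈ 2.6900.
L − H = 2.6900 − 2.6737 = 0.016 bits.

0.016 bits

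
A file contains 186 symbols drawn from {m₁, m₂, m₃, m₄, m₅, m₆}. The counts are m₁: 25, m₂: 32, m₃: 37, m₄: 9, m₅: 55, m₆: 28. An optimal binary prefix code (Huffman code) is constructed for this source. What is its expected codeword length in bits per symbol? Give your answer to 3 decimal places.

Probabilities are the counts divided by 186.
Repeatedly combine the two least-probable nodes; the expected code length is the sum of the merged weights.
merge 3/62 + 25/186 → 17/93
merge 14/93 + 16/93 → 10/31
merge 17/93 + 37/186 → 71/186
merge 55/186 + 10/31 → 115/186
merge 71/186 + 115/186 → 1
L = 17/93 + 10/31 + 71/186 + 115/186 + 1 = 233/93 ≈ 2.505 bits/symbol.

2.505 bits/symbol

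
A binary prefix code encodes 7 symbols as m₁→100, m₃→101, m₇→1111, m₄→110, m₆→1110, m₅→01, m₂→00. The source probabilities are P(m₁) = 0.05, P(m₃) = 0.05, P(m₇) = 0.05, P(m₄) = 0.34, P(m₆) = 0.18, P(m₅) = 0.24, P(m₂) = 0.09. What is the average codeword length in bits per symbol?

L̄ = Σ pᵢ·ℓᵢ = 0.05·3 + 0.05·3 + 0.05·4 + 0.34·3 + 0.18·4 + 0.24·2 + 0.09·2 = 2.9 bits/symbol.

2.9 bits/symbol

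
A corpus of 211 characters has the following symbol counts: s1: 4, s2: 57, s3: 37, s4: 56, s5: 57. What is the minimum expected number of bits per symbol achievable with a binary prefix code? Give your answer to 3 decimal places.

Probabilities are the counts divided by 211.
Repeatedly combine the two least-probable nodes; the expected code length is the sum of the merged weights.
merge 4/211 + 37/211 → 41/211
merge 41/211 + 56/211 → 97/211
merge 57/211 + 57/211 → 114/211
merge 97/211 + 114/211 → 1
L = 41/211 + 97/211 + 114/211 + 1 = 463/211 ≈ 2.194 bits/symbol.

2.194 bits/symbol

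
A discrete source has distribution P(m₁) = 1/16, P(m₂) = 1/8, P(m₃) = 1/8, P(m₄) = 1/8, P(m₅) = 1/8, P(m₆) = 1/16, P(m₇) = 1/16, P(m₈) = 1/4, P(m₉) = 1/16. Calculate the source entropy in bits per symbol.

3 bits

Each probability is a power of 1/2, so log₂(1/p) is an integer.
H = Σ p·log₂(1/p) = 1/16·4 + 1/8·3 + 1/8·3 + 1/8·3 + 1/8·3 + 1/16·4 + 1/16·4 + 1/4·2 + 1/16·4 = 3 bits.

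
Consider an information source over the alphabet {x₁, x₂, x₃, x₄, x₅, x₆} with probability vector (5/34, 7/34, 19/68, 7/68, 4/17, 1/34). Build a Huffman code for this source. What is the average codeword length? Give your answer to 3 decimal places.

Repeatedly combine the two least-probable nodes; the expected code length is the sum of the merged weights.
merge 1/34 + 7/68 → 9/68
merge 9/68 + 5/34 → 19/68
merge 7/34 + 4/17 → 15/34
merge 19/68 + 19/68 → 19/34
merge 15/34 + 19/34 → 1
L = 9/68 + 19/68 + 15/34 + 19/34 + 1 = 41/17 ≈ 2.412 bits/symbol.

2.412 bits/symbol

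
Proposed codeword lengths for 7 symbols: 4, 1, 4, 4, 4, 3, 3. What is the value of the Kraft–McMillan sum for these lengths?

1

With common denominator 2^4 = 16: Σ 2^(−ℓᵢ) = 1/16 + 8/16 + 1/16 + 1/16 + 1/16 + 2/16 + 2/16 = 16/16 = 1.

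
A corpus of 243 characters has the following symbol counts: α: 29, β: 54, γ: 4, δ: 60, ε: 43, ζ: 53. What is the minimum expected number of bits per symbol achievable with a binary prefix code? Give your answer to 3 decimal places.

Probabilities are the counts divided by 243.
Repeatedly combine the two least-probable nodes; the expected code length is the sum of the merged weights.
merge 4/243 + 29/243 → 11/81
merge 11/81 + 43/243 → 76/243
merge 53/243 + 2/9 → 107/243
merge 20/81 + 76/243 → 136/243
merge 107/243 + 136/243 → 1
L = 11/81 + 76/243 + 107/243 + 136/243 + 1 = 595/243 ≈ 2.449 bits/symbol.

2.449 bits/symbol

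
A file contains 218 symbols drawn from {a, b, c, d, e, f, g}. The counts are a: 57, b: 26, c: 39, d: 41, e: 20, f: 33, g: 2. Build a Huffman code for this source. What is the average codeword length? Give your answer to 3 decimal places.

2.651 bits/symbol

Probabilities are the counts divided by 218.
Repeatedly combine the two least-probable nodes; the expected code length is the sum of the merged weights.
merge 1/109 + 10/109 → 11/109
merge 11/109 + 13/109 → 24/109
merge 33/218 + 39/218 → 36/109
merge 41/218 + 24/109 → 89/218
merge 57/218 + 36/109 → 129/218
merge 89/218 + 129/218 → 1
L = 11/109 + 24/109 + 36/109 + 89/218 + 129/218 + 1 = 289/109 ≈ 2.651 bits/symbol.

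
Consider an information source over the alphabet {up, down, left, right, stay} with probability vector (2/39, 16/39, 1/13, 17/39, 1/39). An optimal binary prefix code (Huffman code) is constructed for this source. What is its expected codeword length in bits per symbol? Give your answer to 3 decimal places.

1.795 bits/symbol

Repeatedly combine the two least-probable nodes; the expected code length is the sum of the merged weights.
merge 1/39 + 2/39 → 1/13
merge 1/13 + 1/13 → 2/13
merge 2/13 + 16/39 → 22/39
merge 17/39 + 22/39 → 1
L = 1/13 + 2/13 + 22/39 + 1 = 70/39 ≈ 1.795 bits/symbol.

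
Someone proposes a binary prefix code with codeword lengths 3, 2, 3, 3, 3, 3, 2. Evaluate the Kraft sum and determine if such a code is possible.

With common denominator 2^3 = 8: Σ 2^(−ℓᵢ) = 1/8 + 2/8 + 1/8 + 1/8 + 1/8 + 1/8 + 2/8 = 9/8 = 1.125.
Kraft's inequality requires Σ ≤ 1; here Σ = 1.125 > 1, so no such prefix code exists.

1.125; no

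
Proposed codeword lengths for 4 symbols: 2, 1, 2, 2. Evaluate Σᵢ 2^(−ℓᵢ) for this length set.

1.25

With common denominator 2^2 = 4: Σ 2^(−ℓᵢ) = 1/4 + 2/4 + 1/4 + 1/4 = 5/4 = 1.25.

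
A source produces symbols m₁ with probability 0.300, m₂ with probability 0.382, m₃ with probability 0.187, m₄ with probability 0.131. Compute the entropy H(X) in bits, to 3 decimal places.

1.888 bits

H = −Σ pᵢ log₂ pᵢ.
−0.300·log₂(0.300) = 0.5211
−0.382·log₂(0.382) = 0.5304
−0.187·log₂(0.187) = 0.4523
−0.131·log₂(0.131) = 0.3841
Sum ≈ 1.8879 → 1.888 bits.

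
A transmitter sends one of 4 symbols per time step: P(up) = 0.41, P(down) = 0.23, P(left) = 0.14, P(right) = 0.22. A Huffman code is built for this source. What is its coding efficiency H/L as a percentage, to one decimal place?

Entropy H = −Σ p log₂ p ≈ 1.8927 bits.
Huffman merges: 7/50+11/50→9/25; 23/100+9/25→59/100; 41/100+59/100→1. L = 39/20 ≈ 1.9500.
Efficiency = H/L = 1.8927/1.9500 = 97.1%.

97.1%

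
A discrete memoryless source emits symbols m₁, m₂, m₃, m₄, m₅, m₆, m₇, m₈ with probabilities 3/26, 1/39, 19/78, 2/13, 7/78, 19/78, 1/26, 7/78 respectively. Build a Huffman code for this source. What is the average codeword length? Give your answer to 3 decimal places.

Repeatedly combine the two least-probable nodes; the expected code length is the sum of the merged weights.
merge 1/39 + 1/26 → 5/78
merge 5/78 + 7/78 → 2/13
merge 7/78 + 3/26 → 8/39
merge 2/13 + 2/13 → 4/13
merge 8/39 + 19/78 → 35/78
merge 19/78 + 4/13 → 43/78
merge 35/78 + 43/78 → 1
L = 5/78 + 2/13 + 8/39 + 4/13 + 35/78 + 43/78 + 1 = 71/26 ≈ 2.731 bits/symbol.

2.731 bits/symbol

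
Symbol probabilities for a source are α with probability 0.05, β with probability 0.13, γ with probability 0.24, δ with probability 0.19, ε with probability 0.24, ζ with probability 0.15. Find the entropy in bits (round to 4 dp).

H = −Σ pᵢ log₂ pᵢ.
−0.05·log₂(0.05) = 0.2161
−0.13·log₂(0.13) = 0.3826
−0.24·log₂(0.24) = 0.4941
−0.19·log₂(0.19) = 0.4552
−0.24·log₂(0.24) = 0.4941
−0.15·log₂(0.15) = 0.4105
Sum ≈ 2.4528 → 2.4528 bits.

2.4528 bits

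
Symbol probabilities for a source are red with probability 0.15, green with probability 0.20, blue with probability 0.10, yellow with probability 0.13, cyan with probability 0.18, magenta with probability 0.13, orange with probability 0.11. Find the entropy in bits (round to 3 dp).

H = −Σ pᵢ log₂ pᵢ.
−0.15·log₂(0.15) = 0.4105
−0.20·log₂(0.20) = 0.4644
−0.10·log₂(0.10) = 0.3322
−0.13·log₂(0.13) = 0.3826
−0.18·log₂(0.18) = 0.4453
−0.13·log₂(0.13) = 0.3826
−0.11·log₂(0.11) = 0.3503
Sum ≈ 2.7680 → 2.768 bits.

2.768 bits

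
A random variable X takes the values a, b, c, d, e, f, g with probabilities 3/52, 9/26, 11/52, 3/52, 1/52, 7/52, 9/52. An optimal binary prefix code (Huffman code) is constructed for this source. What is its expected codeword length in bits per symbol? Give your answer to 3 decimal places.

Repeatedly combine the two least-probable nodes; the expected code length is the sum of the merged weights.
merge 1/52 + 3/52 → 1/13
merge 3/52 + 1/13 → 7/52
merge 7/52 + 7/52 → 7/26
merge 9/52 + 11/52 → 5/13
merge 7/26 + 9/26 → 8/13
merge 5/13 + 8/13 → 1
L = 1/13 + 7/52 + 7/26 + 5/13 + 8/13 + 1 = 129/52 ≈ 2.481 bits/symbol.

2.481 bits/symbol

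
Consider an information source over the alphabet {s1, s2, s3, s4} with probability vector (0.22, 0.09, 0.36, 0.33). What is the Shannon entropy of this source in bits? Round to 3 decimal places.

1.852 bits

H = −Σ pᵢ log₂ pᵢ.
−0.22·log₂(0.22) = 0.4806
−0.09·log₂(0.09) = 0.3127
−0.36·log₂(0.36) = 0.5306
−0.33·log₂(0.33) = 0.5278
Sum ≈ 1.8517 → 1.852 bits.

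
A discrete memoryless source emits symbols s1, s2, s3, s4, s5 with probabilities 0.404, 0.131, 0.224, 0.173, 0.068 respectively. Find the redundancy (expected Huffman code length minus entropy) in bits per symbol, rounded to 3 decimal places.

Entropy H = −Σ p log₂ p ≈ 2.0975 bits.
Huffman merges: 17/250+131/1000→199/1000; 173/1000+199/1000→93/250; 28/125+93/250→149/250; 101/250+149/250→1. L = 2167/1000 ≈ 2.1670.
L − H = 2.1670 − 2.0975 = 0.069 bits.

0.069 bits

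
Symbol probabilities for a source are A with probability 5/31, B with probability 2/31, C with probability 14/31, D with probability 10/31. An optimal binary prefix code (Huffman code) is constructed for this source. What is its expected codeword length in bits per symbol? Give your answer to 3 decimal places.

1.774 bits/symbol

Repeatedly combine the two least-probable nodes; the expected code length is the sum of the merged weights.
merge 2/31 + 5/31 → 7/31
merge 7/31 + 10/31 → 17/31
merge 14/31 + 17/31 → 1
L = 7/31 + 17/31 + 1 = 55/31 ≈ 1.774 bits/symbol.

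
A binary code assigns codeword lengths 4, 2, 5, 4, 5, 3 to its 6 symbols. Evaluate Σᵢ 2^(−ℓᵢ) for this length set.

0.5625

With common denominator 2^5 = 32: Σ 2^(−ℓᵢ) = 2/32 + 8/32 + 1/32 + 2/32 + 1/32 + 4/32 = 18/32 = 0.5625.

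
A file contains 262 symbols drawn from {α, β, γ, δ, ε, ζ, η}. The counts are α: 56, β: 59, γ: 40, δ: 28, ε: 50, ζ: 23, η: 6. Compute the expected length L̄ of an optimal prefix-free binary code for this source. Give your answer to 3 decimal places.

2.672 bits/symbol

Probabilities are the counts divided by 262.
Repeatedly combine the two least-probable nodes; the expected code length is the sum of the merged weights.
merge 3/131 + 23/262 → 29/262
merge 14/131 + 29/262 → 57/262
merge 20/131 + 25/131 → 45/131
merge 28/131 + 57/262 → 113/262
merge 59/262 + 45/131 → 149/262
merge 113/262 + 149/262 → 1
L = 29/262 + 57/262 + 45/131 + 113/262 + 149/262 + 1 = 350/131 ≈ 2.672 bits/symbol.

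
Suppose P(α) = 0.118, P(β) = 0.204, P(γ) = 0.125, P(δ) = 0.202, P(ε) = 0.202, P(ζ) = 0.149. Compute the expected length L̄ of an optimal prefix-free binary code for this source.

2.594 bits/symbol

Repeatedly combine the two least-probable nodes; the expected code length is the sum of the merged weights.
merge 59/500 + 1/8 → 243/1000
merge 149/1000 + 101/500 → 351/1000
merge 101/500 + 51/250 → 203/500
merge 243/1000 + 351/1000 → 297/500
merge 203/500 + 297/500 → 1
L = 243/1000 + 351/1000 + 203/500 + 297/500 + 1 = 1297/500 = 2.594 bits/symbol.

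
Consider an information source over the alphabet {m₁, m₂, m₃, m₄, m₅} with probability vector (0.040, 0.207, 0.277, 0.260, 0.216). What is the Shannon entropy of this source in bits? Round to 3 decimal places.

2.152 bits

H = −Σ pᵢ log₂ pᵢ.
−0.040·log₂(0.040) = 0.1858
−0.207·log₂(0.207) = 0.4704
−0.277·log₂(0.277) = 0.5130
−0.260·log₂(0.260) = 0.5053
−0.216·log₂(0.216) = 0.4776
Sum ≈ 2.1520 → 2.152 bits.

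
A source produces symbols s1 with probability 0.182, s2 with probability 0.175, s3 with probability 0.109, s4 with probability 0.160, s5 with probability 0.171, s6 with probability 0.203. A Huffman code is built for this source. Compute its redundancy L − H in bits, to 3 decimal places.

Entropy H = −Σ p log₂ p ≈ 2.5616 bits.
Huffman merges: 109/1000+4/25→269/1000; 171/1000+7/40→173/500; 91/500+203/1000→77/200; 269/1000+173/500→123/200; 77/200+123/200→1. L = 523/200 ≈ 2.6150.
L − H = 2.6150 − 2.5616 = 0.053 bits.

0.053 bits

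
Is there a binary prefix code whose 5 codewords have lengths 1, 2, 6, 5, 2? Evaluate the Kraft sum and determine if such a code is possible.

1.046875; no

With common denominator 2^6 = 64: Σ 2^(−ℓᵢ) = 32/64 + 16/64 + 1/64 + 2/64 + 16/64 = 67/64 = 1.046875.
Kraft's inequality requires Σ ≤ 1; here Σ = 1.046875 > 1, so no such prefix code exists.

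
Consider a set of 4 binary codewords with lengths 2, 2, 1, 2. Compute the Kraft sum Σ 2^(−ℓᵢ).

1.25

With common denominator 2^2 = 4: Σ 2^(−ℓᵢ) = 1/4 + 1/4 + 2/4 + 1/4 = 5/4 = 1.25.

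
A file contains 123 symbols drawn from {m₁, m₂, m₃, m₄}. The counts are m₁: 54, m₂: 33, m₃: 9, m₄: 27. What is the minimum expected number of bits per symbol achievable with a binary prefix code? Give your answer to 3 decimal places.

1.854 bits/symbol

Probabilities are the counts divided by 123.
Repeatedly combine the two least-probable nodes; the expected code length is the sum of the merged weights.
merge 3/41 + 9/41 → 12/41
merge 11/41 + 12/41 → 23/41
merge 18/41 + 23/41 → 1
L = 12/41 + 23/41 + 1 = 76/41 ≈ 1.854 bits/symbol.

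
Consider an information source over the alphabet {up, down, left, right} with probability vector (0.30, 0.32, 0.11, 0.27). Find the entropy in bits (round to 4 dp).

1.9074 bits

H = −Σ pᵢ log₂ pᵢ.
−0.30·log₂(0.30) = 0.5211
−0.32·log₂(0.32) = 0.5260
−0.11·log₂(0.11) = 0.3503
−0.27·log₂(0.27) = 0.5100
Sum ≈ 1.9074 → 1.9074 bits.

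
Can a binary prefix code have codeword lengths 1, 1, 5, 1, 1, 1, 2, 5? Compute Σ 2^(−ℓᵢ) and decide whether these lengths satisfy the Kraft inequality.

2.8125; no

With common denominator 2^5 = 32: Σ 2^(−ℓᵢ) = 16/32 + 16/32 + 1/32 + 16/32 + 16/32 + 16/32 + 8/32 + 1/32 = 90/32 = 2.8125.
Kraft's inequality requires Σ ≤ 1; here Σ = 2.8125 > 1, so no such prefix code exists.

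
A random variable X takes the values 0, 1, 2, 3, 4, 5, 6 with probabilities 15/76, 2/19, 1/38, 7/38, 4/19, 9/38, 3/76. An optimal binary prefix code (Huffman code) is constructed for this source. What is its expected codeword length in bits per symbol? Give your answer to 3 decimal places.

2.592 bits/symbol

Repeatedly combine the two least-probable nodes; the expected code length is the sum of the merged weights.
merge 1/38 + 3/76 → 5/76
merge 5/76 + 2/19 → 13/76
merge 13/76 + 7/38 → 27/76
merge 15/76 + 4/19 → 31/76
merge 9/38 + 27/76 → 45/76
merge 31/76 + 45/76 → 1
L = 5/76 + 13/76 + 27/76 + 31/76 + 45/76 + 1 = 197/76 ≈ 2.592 bits/symbol.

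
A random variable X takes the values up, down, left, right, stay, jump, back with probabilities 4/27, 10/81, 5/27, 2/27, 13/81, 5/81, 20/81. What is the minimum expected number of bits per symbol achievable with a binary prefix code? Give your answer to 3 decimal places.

Repeatedly combine the two least-probable nodes; the expected code length is the sum of the merged weights.
merge 5/81 + 2/27 → 11/81
merge 10/81 + 11/81 → 7/27
merge 4/27 + 13/81 → 25/81
merge 5/27 + 20/81 → 35/81
merge 7/27 + 25/81 → 46/81
merge 35/81 + 46/81 → 1
L = 11/81 + 7/27 + 25/81 + 35/81 + 46/81 + 1 = 73/27 ≈ 2.704 bits/symbol.

2.704 bits/symbol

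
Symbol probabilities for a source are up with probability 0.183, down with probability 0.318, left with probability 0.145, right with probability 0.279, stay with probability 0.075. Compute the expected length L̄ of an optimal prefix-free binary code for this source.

Repeatedly combine the two least-probable nodes; the expected code length is the sum of the merged weights.
merge 3/40 + 29/200 → 11/50
merge 183/1000 + 11/50 → 403/1000
merge 279/1000 + 159/500 → 597/1000
merge 403/1000 + 597/1000 → 1
L = 11/50 + 403/1000 + 597/1000 + 1 = 111/50 = 2.22 bits/symbol.

2.22 bits/symbol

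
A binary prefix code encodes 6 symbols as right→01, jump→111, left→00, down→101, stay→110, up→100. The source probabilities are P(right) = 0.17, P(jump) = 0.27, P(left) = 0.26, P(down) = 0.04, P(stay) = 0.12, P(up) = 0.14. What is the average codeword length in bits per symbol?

L̄ = Σ pᵢ·ℓᵢ = 0.17·2 + 0.27·3 + 0.26·2 + 0.04·3 + 0.12·3 + 0.14·3 = 2.57 bits/symbol.

2.57 bits/symbol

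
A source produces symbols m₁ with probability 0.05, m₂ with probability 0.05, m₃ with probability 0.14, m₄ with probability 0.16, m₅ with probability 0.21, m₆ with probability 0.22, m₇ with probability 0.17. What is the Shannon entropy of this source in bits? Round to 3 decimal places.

2.640 bits

H = −Σ pᵢ log₂ pᵢ.
−0.05·log₂(0.05) = 0.2161
−0.05·log₂(0.05) = 0.2161
−0.14·log₂(0.14) = 0.3971
−0.16·log₂(0.16) = 0.4230
−0.21·log₂(0.21) = 0.4728
−0.22·log₂(0.22) = 0.4806
−0.17·log₂(0.17) = 0.4346
Sum ≈ 2.6403 → 2.640 bits.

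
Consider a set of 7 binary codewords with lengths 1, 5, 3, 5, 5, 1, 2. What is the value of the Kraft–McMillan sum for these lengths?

1.46875

With common denominator 2^5 = 32: Σ 2^(−ℓᵢ) = 16/32 + 1/32 + 4/32 + 1/32 + 1/32 + 16/32 + 8/32 = 47/32 = 1.46875.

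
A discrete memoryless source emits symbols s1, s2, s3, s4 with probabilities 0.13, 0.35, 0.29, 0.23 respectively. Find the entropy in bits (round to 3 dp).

1.918 bits

H = −Σ pᵢ log₂ pᵢ.
−0.13·log₂(0.13) = 0.3826
−0.35·log₂(0.35) = 0.5301
−0.29·log₂(0.29) = 0.5179
−0.23·log₂(0.23) = 0.4877
Sum ≈ 1.9183 → 1.918 bits.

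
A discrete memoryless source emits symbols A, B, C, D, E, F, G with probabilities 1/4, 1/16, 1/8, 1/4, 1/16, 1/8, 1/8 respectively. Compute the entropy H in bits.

2.625 bits

Each probability is a power of 1/2, so log₂(1/p) is an integer.
H = Σ p·log₂(1/p) = 1/4·2 + 1/16·4 + 1/8·3 + 1/4·2 + 1/16·4 + 1/8·3 + 1/8·3 = 2.625 bits.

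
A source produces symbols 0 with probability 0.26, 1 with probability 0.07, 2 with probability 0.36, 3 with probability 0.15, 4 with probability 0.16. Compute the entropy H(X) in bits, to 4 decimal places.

H = −Σ pᵢ log₂ pᵢ.
−0.26·log₂(0.26) = 0.5053
−0.07·log₂(0.07) = 0.2686
−0.36·log₂(0.36) = 0.5306
−0.15·log₂(0.15) = 0.4105
−0.16·log₂(0.16) = 0.4230
Sum ≈ 2.1380 → 2.1380 bits.

2.1380 bits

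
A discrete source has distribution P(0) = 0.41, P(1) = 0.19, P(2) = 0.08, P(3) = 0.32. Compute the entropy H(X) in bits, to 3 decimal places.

1.800 bits

H = −Σ pᵢ log₂ pᵢ.
−0.41·log₂(0.41) = 0.5274
−0.19·log₂(0.19) = 0.4552
−0.08·log₂(0.08) = 0.2915
−0.32·log₂(0.32) = 0.5260
Sum ≈ 1.8002 → 1.800 bits.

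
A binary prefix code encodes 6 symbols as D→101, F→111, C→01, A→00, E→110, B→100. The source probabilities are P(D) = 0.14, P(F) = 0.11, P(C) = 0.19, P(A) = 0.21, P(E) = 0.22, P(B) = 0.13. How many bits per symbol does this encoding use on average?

L̄ = Σ pᵢ·ℓᵢ = 0.14·3 + 0.11·3 + 0.19·2 + 0.21·2 + 0.22·3 + 0.13·3 = 2.6 bits/symbol.

2.6 bits/symbol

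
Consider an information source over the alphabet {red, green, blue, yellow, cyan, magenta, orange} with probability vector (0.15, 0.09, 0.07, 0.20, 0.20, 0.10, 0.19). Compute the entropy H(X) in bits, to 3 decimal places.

2.708 bits

H = −Σ pᵢ log₂ pᵢ.
−0.15·log₂(0.15) = 0.4105
−0.09·log₂(0.09) = 0.3127
−0.07·log₂(0.07) = 0.2686
−0.20·log₂(0.20) = 0.4644
−0.20·log₂(0.20) = 0.4644
−0.10·log₂(0.10) = 0.3322
−0.19·log₂(0.19) = 0.4552
Sum ≈ 2.7079 → 2.708 bits.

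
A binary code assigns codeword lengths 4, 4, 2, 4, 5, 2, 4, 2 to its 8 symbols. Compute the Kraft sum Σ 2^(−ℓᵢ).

1.03125

With common denominator 2^5 = 32: Σ 2^(−ℓᵢ) = 2/32 + 2/32 + 8/32 + 2/32 + 1/32 + 8/32 + 2/32 + 8/32 = 33/32 = 1.03125.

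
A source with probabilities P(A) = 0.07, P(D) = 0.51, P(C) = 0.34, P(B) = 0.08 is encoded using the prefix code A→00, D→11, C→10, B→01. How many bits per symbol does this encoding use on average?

2 bits/symbol

L̄ = Σ pᵢ·ℓᵢ = 0.07·2 + 0.51·2 + 0.34·2 + 0.08·2 = 2 bits/symbol.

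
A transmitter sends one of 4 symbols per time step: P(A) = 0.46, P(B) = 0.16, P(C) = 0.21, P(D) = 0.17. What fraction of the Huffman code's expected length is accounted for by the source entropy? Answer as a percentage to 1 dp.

Entropy H = −Σ p log₂ p ≈ 1.8458 bits.
Huffman merges: 4/25+17/100→33/100; 21/100+33/100→27/50; 23/50+27/50→1. L = 187/100 ≈ 1.8700.
Efficiency = H/L = 1.8458/1.8700 = 98.7%.

98.7%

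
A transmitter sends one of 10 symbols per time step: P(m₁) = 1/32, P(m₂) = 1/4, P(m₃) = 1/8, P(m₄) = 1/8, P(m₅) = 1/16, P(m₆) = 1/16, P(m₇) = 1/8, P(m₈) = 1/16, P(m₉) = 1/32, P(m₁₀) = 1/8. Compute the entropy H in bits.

Each probability is a power of 1/2, so log₂(1/p) is an integer.
H = Σ p·log₂(1/p) = 1/32·5 + 1/4·2 + 1/8·3 + 1/8·3 + 1/16·4 + 1/16·4 + 1/8·3 + 1/16·4 + 1/32·5 + 1/8·3 = 3.0625 bits.

3.0625 bits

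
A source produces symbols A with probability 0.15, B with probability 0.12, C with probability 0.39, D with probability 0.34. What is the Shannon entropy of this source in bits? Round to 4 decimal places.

1.8366 bits

H = −Σ pᵢ log₂ pᵢ.
−0.15·log₂(0.15) = 0.4105
−0.12·log₂(0.12) = 0.3671
−0.39·log₂(0.39) = 0.5298
−0.34·log₂(0.34) = 0.5292
Sum ≈ 1.8366 → 1.8366 bits.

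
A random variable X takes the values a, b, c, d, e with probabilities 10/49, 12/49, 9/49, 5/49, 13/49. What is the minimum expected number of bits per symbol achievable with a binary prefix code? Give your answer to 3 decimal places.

Repeatedly combine the two least-probable nodes; the expected code length is the sum of the merged weights.
merge 5/49 + 9/49 → 2/7
merge 10/49 + 12/49 → 22/49
merge 13/49 + 2/7 → 27/49
merge 22/49 + 27/49 → 1
L = 2/7 + 22/49 + 27/49 + 1 = 16/7 ≈ 2.286 bits/symbol.

2.286 bits/symbol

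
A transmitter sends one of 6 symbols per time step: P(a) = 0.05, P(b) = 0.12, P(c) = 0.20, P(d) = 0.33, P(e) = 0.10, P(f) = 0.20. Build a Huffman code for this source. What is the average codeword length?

Repeatedly combine the two least-probable nodes; the expected code length is the sum of the merged weights.
merge 1/20 + 1/10 → 3/20
merge 3/25 + 3/20 → 27/100
merge 1/5 + 1/5 → 2/5
merge 27/100 + 33/100 → 3/5
merge 2/5 + 3/5 → 1
L = 3/20 + 27/100 + 2/5 + 3/5 + 1 = 121/50 = 2.42 bits/symbol.

2.42 bits/symbol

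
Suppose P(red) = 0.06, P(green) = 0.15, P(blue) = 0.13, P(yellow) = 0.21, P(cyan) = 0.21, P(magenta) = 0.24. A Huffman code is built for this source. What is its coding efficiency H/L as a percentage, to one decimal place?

97.9%

Entropy H = −Σ p log₂ p ≈ 2.4765 bits.
Huffman merges: 3/50+13/100→19/100; 3/20+19/100→17/50; 21/100+21/100→21/50; 6/25+17/50→29/50; 21/50+29/50→1. L = 253/100 ≈ 2.5300.
Efficiency = H/L = 2.4765/2.5300 = 97.9%.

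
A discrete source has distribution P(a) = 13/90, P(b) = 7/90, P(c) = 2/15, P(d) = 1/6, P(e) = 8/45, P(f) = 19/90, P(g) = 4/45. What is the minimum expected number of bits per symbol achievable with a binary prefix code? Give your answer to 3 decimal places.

Repeatedly combine the two least-probable nodes; the expected code length is the sum of the merged weights.
merge 7/90 + 4/45 → 1/6
merge 2/15 + 13/90 → 5/18
merge 1/6 + 1/6 → 1/3
merge 8/45 + 19/90 → 7/18
merge 5/18 + 1/3 → 11/18
merge 7/18 + 11/18 → 1
L = 1/6 + 5/18 + 1/3 + 7/18 + 11/18 + 1 = 25/9 ≈ 2.778 bits/symbol.

2.778 bits/symbol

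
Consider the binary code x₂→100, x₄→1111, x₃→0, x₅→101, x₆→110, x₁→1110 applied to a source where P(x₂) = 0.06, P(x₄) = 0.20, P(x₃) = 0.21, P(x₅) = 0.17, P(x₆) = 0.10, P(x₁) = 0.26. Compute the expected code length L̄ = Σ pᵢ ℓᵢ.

3.04 bits/symbol

L̄ = Σ pᵢ·ℓᵢ = 0.06·3 + 0.20·4 + 0.21·1 + 0.17·3 + 0.10·3 + 0.26·4 = 3.04 bits/symbol.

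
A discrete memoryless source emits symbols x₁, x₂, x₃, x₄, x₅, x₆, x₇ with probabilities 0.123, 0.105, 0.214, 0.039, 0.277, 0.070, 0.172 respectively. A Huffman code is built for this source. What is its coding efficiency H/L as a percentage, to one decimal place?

98.9%

Entropy H = −Σ p log₂ p ≈ 2.5902 bits.
Huffman merges: 39/1000+7/100→109/1000; 21/200+109/1000→107/500; 123/1000+43/250→59/200; 107/500+107/500→107/250; 277/1000+59/200→143/250; 107/250+143/250→1. L = 1309/500 ≈ 2.6180.
Efficiency = H/L = 2.5902/2.6180 = 98.9%.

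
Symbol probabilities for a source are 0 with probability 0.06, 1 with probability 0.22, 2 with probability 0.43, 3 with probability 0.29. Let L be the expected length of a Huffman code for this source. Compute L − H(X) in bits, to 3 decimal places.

Entropy H = −Σ p log₂ p ≈ 1.7656 bits.
Huffman merges: 3/50+11/50→7/25; 7/25+29/100→57/100; 43/100+57/100→1. L = 37/20 ≈ 1.8500.
L − H = 1.8500 − 1.7656 = 0.084 bits.

0.084 bits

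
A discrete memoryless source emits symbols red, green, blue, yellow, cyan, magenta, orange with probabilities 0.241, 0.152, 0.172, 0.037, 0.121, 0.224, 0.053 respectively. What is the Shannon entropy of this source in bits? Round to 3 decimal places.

H = −Σ pᵢ log₂ pᵢ.
−0.241·log₂(0.241) = 0.4947
−0.152·log₂(0.152) = 0.4131
−0.172·log₂(0.172) = 0.4368
−0.037·log₂(0.037) = 0.1760
−0.121·log₂(0.121) = 0.3687
−0.224·log₂(0.224) = 0.4835
−0.053·log₂(0.053) = 0.2246
Sum ≈ 2.5974 → 2.597 bits.

2.597 bits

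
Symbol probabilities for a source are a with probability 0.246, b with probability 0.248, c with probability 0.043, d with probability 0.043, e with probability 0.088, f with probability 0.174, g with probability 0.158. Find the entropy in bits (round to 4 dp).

H = −Σ pᵢ log₂ pᵢ.
−0.246·log₂(0.246) = 0.4977
−0.248·log₂(0.248) = 0.4989
−0.043·log₂(0.043) = 0.1952
−0.043·log₂(0.043) = 0.1952
−0.088·log₂(0.088) = 0.3086
−0.174·log₂(0.174) = 0.4390
−0.158·log₂(0.158) = 0.4206
Sum ≈ 2.5551 → 2.5551 bits.

2.5551 bits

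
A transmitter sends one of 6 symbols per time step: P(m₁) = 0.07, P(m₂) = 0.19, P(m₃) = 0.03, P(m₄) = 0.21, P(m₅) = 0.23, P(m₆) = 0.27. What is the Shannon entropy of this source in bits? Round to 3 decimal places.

H = −Σ pᵢ log₂ pᵢ.
−0.07·log₂(0.07) = 0.2686
−0.19·log₂(0.19) = 0.4552
−0.03·log₂(0.03) = 0.1518
−0.21·log₂(0.21) = 0.4728
−0.23·log₂(0.23) = 0.4877
−0.27·log₂(0.27) = 0.5100
Sum ≈ 2.3461 → 2.346 bits.

2.346 bits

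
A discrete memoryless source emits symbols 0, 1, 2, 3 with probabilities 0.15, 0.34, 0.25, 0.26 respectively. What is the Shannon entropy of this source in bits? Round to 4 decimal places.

1.9450 bits

H = −Σ pᵢ log₂ pᵢ.
−0.15·log₂(0.15) = 0.4105
−0.34·log₂(0.34) = 0.5292
−0.25·log₂(0.25) = 0.5000
−0.26·log₂(0.26) = 0.5053
Sum ≈ 1.9450 → 1.9450 bits.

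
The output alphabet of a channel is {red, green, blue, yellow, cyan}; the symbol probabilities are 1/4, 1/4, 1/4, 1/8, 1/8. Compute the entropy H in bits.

2.25 bits

Each probability is a power of 1/2, so log₂(1/p) is an integer.
H = Σ p·log₂(1/p) = 1/4·2 + 1/4·2 + 1/4·2 + 1/8·3 + 1/8·3 = 2.25 bits.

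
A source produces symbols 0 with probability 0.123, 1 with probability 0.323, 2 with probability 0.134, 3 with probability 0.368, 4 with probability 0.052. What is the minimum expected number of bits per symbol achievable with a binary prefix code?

2.116 bits/symbol

Repeatedly combine the two least-probable nodes; the expected code length is the sum of the merged weights.
merge 13/250 + 123/1000 → 7/40
merge 67/500 + 7/40 → 309/1000
merge 309/1000 + 323/1000 → 79/125
merge 46/125 + 79/125 → 1
L = 7/40 + 309/1000 + 79/125 + 1 = 529/250 = 2.116 bits/symbol.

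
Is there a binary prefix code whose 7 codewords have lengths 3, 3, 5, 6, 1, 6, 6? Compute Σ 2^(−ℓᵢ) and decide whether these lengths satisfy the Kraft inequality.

With common denominator 2^6 = 64: Σ 2^(−ℓᵢ) = 8/64 + 8/64 + 2/64 + 1/64 + 32/64 + 1/64 + 1/64 = 53/64 = 0.828125.
Kraft's inequality requires Σ ≤ 1; here Σ = 0.828125 ≤ 1, so such a prefix code exists.

0.828125; yes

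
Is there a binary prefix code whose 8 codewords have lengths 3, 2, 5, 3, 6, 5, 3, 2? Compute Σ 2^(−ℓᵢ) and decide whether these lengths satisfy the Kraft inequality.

0.953125; yes

With common denominator 2^6 = 64: Σ 2^(−ℓᵢ) = 8/64 + 16/64 + 2/64 + 8/64 + 1/64 + 2/64 + 8/64 + 16/64 = 61/64 = 0.953125.
Kraft's inequality requires Σ ≤ 1; here Σ = 0.953125 ≤ 1, so such a prefix code exists.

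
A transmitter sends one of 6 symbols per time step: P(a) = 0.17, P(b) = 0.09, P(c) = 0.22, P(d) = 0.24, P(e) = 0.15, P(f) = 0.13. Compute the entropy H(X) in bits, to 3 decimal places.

2.515 bits

H = −Σ pᵢ log₂ pᵢ.
−0.17·log₂(0.17) = 0.4346
−0.09·log₂(0.09) = 0.3127
−0.22·log₂(0.22) = 0.4806
−0.24·log₂(0.24) = 0.4941
−0.15·log₂(0.15) = 0.4105
−0.13·log₂(0.13) = 0.3826
Sum ≈ 2.5151 → 2.515 bits.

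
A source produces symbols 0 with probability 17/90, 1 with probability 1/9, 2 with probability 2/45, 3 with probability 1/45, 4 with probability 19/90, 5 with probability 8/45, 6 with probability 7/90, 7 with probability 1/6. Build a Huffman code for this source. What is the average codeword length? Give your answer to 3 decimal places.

Repeatedly combine the two least-probable nodes; the expected code length is the sum of the merged weights.
merge 1/45 + 2/45 → 1/15
merge 1/15 + 7/90 → 13/90
merge 1/9 + 13/90 → 23/90
merge 1/6 + 8/45 → 31/90
merge 17/90 + 19/90 → 2/5
merge 23/90 + 31/90 → 3/5
merge 2/5 + 3/5 → 1
L = 1/15 + 13/90 + 23/90 + 31/90 + 2/5 + 3/5 + 1 = 253/90 ≈ 2.811 bits/symbol.

2.811 bits/symbol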